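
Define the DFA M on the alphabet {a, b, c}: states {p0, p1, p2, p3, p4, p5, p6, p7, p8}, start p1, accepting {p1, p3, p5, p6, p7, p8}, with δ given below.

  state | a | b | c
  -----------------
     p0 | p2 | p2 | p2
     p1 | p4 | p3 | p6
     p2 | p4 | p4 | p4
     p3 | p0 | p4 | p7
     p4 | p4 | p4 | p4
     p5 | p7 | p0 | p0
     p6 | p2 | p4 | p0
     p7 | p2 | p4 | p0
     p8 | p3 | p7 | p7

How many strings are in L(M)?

4

The useful subgraph on states {p1, p3, p6, p7} is acyclic, so L(M) is finite; the longest accepting path visits 3 useful states, giving maximum string length 2.
Counting accepting paths from p1 by length: 1 of length 0, 2 of length 1, 1 of length 2. Total 4.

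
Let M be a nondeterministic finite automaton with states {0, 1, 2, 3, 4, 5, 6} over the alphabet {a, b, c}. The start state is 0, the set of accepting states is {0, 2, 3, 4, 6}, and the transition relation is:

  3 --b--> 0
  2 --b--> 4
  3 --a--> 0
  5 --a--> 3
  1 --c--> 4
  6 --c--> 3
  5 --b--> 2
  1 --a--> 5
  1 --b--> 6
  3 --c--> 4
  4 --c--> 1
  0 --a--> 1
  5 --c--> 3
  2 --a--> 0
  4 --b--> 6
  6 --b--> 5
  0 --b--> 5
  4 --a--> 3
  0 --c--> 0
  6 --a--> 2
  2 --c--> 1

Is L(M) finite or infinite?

infinite

State 0 is reachable from the start and can reach an accepting state, and it lies on the cycle 0 → 0.
Traversing that cycle any number of times yields accepted strings of unbounded length, so the language is infinite.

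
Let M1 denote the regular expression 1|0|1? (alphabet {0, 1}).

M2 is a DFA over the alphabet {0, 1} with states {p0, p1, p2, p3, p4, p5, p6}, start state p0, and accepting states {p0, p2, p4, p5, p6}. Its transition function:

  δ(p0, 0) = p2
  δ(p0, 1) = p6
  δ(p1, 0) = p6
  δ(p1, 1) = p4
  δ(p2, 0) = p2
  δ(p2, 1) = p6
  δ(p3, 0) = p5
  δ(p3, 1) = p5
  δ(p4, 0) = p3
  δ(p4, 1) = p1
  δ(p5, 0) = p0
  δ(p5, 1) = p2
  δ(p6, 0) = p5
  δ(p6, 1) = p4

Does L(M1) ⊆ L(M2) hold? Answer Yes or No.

Yes

Converting the expression M1 to a DFA (subset construction, then merging equivalent states) gives the minimal DFA with states {r0, r1, r2}, start state r0, accepting states {r0, r1} and transitions r0: 0→r1, 1→r1; r1: 0→r2, 1→r2; r2: 0→r2, 1→r2.
Exploring the product automaton M1 × M2 from the start pair (r0, p0), following both machines on each input symbol, reaches 10 state pairs: (r0, p0), (r1, p2), (r1, p6), (r2, p2), (r2, p6), (r2, p5), (r2, p4), (r2, p0), (r2, p3), (r2, p1).
M1 accepts in {r0, r1} and M2 accepts in {p0, p2, p4, p5, p6}. The reachable pairs whose M1-component is accepting are (r0, p0), (r1, p2), (r1, p6); in each of them the M2-component is accepting too, so the product for L(M1) \ L(M2) (M1-component accepting, M2-component rejecting) has no reachable accepting pair and the difference is empty.
Hence every string in L(M1) is also in L(M2).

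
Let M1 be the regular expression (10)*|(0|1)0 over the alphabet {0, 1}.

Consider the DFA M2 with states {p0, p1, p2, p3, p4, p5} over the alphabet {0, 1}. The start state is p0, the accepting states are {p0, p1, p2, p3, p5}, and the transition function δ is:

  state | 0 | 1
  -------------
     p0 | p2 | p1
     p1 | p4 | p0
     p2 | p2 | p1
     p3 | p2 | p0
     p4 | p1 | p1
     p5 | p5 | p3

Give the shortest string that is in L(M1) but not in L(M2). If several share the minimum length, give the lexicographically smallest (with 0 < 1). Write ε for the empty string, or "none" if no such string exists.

The string 10 is accepted by M1 but not by M2.
No shorter string lies in the difference, and 10 is the lexicographically first length-2 string in L(M1) \ L(M2).

10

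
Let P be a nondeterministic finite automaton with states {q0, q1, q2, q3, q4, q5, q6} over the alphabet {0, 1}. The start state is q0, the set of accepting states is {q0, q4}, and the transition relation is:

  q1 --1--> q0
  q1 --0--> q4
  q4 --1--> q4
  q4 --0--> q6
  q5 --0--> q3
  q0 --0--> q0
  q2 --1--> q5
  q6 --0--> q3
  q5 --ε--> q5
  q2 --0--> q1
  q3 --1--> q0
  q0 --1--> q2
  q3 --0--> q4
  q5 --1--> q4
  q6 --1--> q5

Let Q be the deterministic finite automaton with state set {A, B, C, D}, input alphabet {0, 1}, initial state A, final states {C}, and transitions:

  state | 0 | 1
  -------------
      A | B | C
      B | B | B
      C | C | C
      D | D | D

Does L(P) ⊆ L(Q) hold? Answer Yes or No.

The empty string ε is in L(P) but not in L(Q).
So L(P) ⊄ L(Q).

No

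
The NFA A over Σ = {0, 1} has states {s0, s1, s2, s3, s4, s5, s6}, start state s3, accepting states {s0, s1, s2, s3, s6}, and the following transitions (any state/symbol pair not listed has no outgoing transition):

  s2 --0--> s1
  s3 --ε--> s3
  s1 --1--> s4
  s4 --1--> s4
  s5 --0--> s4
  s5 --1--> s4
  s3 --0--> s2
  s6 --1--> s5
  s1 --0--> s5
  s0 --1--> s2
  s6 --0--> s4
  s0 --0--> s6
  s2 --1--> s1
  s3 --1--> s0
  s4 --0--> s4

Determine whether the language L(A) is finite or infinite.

finite

The useful states (reachable from s3 and able to reach an accepting state) are {s0, s1, s2, s3, s6}.
Restricted to these states the transition graph has no cycle, so every accepting path has bounded length and L is finite.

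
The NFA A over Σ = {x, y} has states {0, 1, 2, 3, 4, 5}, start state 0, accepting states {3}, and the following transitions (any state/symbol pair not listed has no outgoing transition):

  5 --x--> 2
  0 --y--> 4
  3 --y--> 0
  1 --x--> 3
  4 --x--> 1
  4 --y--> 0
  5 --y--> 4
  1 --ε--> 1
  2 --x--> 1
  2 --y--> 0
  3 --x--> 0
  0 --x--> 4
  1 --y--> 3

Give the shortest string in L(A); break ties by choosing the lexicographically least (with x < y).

A breadth-first search from 0 reaches an accepting state first via the path 0 → 4 → 1 → 3 on input xxx.
No string of length < 3 is accepted (BFS exhausts all shorter strings without reaching an accepting state), and xxx is the lexicographically least accepting string of length 3.

xxx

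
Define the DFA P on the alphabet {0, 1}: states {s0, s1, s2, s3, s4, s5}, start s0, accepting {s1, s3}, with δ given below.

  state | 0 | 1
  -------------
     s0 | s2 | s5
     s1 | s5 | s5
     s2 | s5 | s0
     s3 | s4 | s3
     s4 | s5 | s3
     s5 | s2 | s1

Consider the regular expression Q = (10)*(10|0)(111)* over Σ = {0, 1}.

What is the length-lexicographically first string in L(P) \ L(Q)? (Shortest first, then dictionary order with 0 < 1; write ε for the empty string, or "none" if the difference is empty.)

11

The string 11 is accepted by P but not by Q.
No shorter string lies in the difference, and 11 is the lexicographically first length-2 string in L(P) \ L(Q).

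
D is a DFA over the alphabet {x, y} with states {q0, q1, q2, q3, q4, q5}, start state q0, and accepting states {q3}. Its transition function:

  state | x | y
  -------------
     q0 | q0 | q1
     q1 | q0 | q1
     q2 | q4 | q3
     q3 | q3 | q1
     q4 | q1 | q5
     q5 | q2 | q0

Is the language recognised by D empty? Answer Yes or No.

The states reachable from the start state are {q0, q1}.
None of the accepting states {q3} is reachable, so no string is accepted and L(D) = ∅.

Yes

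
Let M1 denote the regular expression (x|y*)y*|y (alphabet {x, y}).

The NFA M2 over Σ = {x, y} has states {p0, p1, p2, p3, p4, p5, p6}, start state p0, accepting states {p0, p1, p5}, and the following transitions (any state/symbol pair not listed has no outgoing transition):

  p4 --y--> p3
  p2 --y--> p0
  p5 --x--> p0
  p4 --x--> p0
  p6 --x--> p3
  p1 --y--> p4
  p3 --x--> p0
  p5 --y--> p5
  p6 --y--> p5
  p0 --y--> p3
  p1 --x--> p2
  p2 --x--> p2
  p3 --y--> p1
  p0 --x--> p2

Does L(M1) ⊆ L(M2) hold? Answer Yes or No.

The string x is in L(M1) but not in L(M2).
So L(M1) ⊄ L(M2).

No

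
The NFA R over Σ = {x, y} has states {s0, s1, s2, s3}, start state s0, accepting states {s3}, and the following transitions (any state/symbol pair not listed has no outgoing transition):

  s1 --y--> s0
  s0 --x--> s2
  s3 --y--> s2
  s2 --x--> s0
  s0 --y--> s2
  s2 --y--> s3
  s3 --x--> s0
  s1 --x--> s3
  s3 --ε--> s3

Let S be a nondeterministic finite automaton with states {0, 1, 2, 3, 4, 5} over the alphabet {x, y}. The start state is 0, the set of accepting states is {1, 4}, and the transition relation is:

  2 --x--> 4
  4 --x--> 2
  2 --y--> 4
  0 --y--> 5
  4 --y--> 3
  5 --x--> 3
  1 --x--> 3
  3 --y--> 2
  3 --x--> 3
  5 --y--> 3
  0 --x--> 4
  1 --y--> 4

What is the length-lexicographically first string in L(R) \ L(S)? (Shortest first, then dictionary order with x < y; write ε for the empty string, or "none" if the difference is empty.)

The string xy is accepted by R but not by S.
No shorter string lies in the difference, and xy is the lexicographically first length-2 string in L(R) \ L(S).

xy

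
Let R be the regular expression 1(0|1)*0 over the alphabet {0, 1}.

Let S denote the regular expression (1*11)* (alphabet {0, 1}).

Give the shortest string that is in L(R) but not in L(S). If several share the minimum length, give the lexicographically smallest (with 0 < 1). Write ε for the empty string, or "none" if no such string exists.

10

The string 10 is accepted by R but not by S.
No shorter string lies in the difference, and 10 is the lexicographically first length-2 string in L(R) \ L(S).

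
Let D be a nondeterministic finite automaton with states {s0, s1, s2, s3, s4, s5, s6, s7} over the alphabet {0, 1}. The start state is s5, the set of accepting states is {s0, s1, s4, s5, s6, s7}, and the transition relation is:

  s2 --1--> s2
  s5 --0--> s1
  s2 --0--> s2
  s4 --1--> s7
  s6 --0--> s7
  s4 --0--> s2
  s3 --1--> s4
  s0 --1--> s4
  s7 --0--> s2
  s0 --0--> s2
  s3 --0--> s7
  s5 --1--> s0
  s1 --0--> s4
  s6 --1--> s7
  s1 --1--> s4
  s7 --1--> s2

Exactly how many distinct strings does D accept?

The useful subgraph on states {s0, s1, s4, s5, s7} is acyclic, so L(D) is finite; the longest accepting path visits 4 useful states, giving maximum string length 3.
Counting accepting paths from s5 by length: 1 of length 0, 2 of length 1, 3 of length 2, 3 of length 3. Total 9.

9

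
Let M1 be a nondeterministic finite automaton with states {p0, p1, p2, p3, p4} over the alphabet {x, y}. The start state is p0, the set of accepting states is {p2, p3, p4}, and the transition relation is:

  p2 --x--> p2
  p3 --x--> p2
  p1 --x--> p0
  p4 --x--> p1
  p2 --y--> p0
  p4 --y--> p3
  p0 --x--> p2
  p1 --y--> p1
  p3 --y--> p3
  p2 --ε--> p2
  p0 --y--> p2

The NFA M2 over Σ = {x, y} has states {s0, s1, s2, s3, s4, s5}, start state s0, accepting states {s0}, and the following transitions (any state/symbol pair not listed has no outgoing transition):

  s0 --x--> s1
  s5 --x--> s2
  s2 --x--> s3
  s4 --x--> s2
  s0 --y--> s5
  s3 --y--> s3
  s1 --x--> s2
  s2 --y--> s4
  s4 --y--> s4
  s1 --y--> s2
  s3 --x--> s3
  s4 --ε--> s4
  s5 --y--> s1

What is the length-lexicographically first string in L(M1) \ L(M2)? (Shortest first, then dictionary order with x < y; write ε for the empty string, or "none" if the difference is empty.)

The string x is accepted by M1 but not by M2.
No shorter string lies in the difference, and x is the lexicographically first length-1 string in L(M1) \ L(M2).

x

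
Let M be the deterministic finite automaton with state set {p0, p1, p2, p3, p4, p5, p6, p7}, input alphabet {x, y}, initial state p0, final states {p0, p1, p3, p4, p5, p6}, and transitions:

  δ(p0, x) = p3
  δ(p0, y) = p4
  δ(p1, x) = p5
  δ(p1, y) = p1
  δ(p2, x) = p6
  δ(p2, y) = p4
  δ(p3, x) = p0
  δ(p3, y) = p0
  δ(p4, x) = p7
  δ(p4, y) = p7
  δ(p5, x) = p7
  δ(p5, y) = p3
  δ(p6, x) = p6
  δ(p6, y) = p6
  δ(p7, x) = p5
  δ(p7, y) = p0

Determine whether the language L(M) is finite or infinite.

infinite

State p0 is reachable from the start and can reach an accepting state, and it lies on the cycle p0 → p3 → p0.
Traversing that cycle any number of times yields accepted strings of unbounded length, so the language is infinite.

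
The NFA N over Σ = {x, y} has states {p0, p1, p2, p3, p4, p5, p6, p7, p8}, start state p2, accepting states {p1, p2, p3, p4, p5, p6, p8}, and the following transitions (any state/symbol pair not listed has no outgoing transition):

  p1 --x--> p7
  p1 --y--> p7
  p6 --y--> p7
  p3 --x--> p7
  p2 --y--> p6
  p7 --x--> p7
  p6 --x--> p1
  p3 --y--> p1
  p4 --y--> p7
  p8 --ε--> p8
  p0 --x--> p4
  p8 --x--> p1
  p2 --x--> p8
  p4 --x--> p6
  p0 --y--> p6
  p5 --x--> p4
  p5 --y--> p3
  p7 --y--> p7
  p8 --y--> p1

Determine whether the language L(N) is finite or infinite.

The useful states (reachable from p2 and able to reach an accepting state) are {p1, p2, p6, p8}.
Restricted to these states the transition graph has no cycle, so every accepting path has bounded length and L is finite.

finite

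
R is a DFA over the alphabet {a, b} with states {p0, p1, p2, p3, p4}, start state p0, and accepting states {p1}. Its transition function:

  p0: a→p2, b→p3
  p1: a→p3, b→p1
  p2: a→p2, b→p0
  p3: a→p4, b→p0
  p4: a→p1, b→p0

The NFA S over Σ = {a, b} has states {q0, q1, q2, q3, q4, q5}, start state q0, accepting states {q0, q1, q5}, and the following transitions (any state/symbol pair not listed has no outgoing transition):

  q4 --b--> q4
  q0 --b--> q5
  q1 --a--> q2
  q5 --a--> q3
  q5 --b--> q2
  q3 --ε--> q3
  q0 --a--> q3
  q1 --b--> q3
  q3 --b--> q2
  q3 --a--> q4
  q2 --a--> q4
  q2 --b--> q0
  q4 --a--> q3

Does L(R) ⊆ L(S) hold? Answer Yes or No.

No

The string baa is in L(R) but not in L(S).
So L(R) ⊄ L(S).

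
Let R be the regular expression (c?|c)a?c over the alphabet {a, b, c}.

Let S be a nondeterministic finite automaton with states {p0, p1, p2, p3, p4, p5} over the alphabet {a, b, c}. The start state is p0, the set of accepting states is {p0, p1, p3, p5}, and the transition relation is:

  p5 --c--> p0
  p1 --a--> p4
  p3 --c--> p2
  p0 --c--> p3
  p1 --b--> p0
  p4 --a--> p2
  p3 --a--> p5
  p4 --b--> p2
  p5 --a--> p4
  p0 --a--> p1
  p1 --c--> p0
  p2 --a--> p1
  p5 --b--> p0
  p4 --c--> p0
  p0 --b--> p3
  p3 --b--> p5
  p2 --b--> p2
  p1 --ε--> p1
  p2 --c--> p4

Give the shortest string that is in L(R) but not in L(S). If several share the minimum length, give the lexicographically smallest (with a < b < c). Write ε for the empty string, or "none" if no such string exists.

The string cc is accepted by R but not by S.
No shorter string lies in the difference, and cc is the lexicographically first length-2 string in L(R) \ L(S).

cc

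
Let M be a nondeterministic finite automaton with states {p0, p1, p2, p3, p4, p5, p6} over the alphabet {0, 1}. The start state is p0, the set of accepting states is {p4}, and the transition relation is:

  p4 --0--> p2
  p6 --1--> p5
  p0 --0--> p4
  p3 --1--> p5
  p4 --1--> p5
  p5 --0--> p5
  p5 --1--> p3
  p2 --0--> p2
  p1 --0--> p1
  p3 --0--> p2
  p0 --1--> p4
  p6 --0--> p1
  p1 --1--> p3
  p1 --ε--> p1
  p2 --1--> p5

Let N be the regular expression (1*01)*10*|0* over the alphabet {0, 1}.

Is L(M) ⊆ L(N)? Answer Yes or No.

Converting the expression N to a DFA (subset construction, then merging equivalent states) gives the minimal DFA with states {n0, n1, n2, n3, n4, n5, n6, n7}, start state n0, accepting states {n0, n1, n2, n3} and transitions n0: 0→n1, 1→n2; n1: 0→n3, 1→n4; n2: 0→n1, 1→n5; n3: 0→n3, 1→n6; n4: 0→n7, 1→n2; n5: 0→n7, 1→n5; n6: 0→n6, 1→n6; n7: 0→n6, 1→n4.
Exploring the product automaton M × N from the start pair (p0, n0), following both machines on each input symbol, reaches 18 state pairs: (p0, n0), (p4, n1), (p4, n2), (p2, n3), (p5, n4), (p2, n1), (p5, n5), (p5, n6), (p5, n7), (p3, n2), (p3, n5), (p3, n6), (p3, n4), (p2, n7), (p2, n6), (p5, n2), (p5, n1), (p5, n3).
M accepts in {p4} and N accepts in {n0, n1, n2, n3}. The reachable pairs whose M-component is accepting are (p4, n1), (p4, n2); in each of them the N-component is accepting too, so the product for L(M) \ L(N) (M-component accepting, N-component rejecting) has no reachable accepting pair and the difference is empty.
Hence every string in L(M) is also in L(N).

Yes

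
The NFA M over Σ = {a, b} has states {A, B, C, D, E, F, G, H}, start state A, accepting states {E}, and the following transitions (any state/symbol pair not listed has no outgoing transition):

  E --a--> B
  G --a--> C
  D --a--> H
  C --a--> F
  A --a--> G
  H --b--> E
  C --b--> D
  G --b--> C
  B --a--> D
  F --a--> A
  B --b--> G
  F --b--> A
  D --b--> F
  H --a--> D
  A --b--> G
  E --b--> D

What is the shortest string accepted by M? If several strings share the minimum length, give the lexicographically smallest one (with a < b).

aabab

A breadth-first search from A reaches an accepting state first via the path A → G → C → D → H → E on input aabab.
No string of length < 5 is accepted (BFS exhausts all shorter strings without reaching an accepting state), and aabab is the lexicographically least accepting string of length 5.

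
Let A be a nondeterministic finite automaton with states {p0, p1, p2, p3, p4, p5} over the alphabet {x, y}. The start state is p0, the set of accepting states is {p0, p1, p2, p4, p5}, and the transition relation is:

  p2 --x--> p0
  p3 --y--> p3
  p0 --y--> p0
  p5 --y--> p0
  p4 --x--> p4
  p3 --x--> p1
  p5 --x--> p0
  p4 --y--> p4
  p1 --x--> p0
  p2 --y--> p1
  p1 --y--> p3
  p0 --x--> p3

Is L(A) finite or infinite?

State p0 is reachable from the start and can reach an accepting state, and it lies on the cycle p0 → p0.
Traversing that cycle any number of times yields accepted strings of unbounded length, so the language is infinite.

infinite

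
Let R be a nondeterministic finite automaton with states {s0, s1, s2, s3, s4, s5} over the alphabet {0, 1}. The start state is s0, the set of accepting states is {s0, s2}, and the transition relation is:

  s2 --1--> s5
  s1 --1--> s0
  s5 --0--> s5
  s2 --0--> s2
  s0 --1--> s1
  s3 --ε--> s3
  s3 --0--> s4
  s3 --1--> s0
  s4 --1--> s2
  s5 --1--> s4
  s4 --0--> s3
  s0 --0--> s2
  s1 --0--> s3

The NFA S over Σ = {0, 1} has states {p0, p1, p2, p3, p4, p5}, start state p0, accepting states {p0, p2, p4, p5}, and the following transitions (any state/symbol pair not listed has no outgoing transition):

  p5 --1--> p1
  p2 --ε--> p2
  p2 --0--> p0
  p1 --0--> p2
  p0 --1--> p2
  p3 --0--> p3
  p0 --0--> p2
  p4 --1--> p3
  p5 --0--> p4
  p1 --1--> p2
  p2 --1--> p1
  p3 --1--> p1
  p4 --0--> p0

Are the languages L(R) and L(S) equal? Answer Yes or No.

No

The string 11 is accepted by R but rejected by S.
So L(R) ≠ L(S).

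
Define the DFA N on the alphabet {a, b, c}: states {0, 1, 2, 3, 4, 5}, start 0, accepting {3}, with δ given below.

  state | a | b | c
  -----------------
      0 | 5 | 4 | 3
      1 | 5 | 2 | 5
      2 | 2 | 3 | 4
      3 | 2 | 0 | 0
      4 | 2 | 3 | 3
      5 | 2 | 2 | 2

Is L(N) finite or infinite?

State 0 is reachable from the start and can reach an accepting state, and it lies on the cycle 0 → 3 → 0.
Traversing that cycle any number of times yields accepted strings of unbounded length, so the language is infinite.

infinite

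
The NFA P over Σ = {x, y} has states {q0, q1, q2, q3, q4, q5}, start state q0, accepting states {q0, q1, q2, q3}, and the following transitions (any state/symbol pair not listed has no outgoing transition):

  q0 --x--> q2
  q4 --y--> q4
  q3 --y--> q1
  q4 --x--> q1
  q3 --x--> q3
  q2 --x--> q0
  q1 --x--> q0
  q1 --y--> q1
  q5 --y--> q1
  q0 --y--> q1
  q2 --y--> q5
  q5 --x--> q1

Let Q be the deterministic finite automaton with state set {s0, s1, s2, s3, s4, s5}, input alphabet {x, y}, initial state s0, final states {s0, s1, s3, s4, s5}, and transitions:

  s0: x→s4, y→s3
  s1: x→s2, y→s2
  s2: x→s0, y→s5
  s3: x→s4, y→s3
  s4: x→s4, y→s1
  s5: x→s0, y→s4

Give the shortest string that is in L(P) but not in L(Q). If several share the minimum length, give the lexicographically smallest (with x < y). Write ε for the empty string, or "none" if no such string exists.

xyx

The string xyx is accepted by P but not by Q.
No shorter string lies in the difference, and xyx is the lexicographically first length-3 string in L(P) \ L(Q).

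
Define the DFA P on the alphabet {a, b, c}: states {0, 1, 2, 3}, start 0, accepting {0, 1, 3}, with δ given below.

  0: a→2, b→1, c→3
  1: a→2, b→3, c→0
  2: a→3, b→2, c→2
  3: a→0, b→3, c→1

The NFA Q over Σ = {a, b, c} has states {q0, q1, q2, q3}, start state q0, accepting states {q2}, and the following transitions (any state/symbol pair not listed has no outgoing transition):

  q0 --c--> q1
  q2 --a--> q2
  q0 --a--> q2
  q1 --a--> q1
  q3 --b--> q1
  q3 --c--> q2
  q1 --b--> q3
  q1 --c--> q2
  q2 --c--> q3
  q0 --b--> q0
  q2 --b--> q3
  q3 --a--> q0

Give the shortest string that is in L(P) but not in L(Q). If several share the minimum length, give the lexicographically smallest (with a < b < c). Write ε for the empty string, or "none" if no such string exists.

The empty string ε is accepted by P but not by Q.
Since ε is the unique shortest string, it is the required witness.

ε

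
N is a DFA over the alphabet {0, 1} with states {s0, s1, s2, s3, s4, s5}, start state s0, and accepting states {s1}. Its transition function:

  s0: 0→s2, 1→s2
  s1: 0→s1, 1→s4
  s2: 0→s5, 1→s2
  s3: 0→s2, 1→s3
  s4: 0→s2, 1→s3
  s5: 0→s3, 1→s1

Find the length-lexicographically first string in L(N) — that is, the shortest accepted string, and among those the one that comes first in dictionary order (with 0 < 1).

A breadth-first search from s0 reaches an accepting state first via the path s0 → s2 → s5 → s1 on input 001.
No string of length < 3 is accepted (BFS exhausts all shorter strings without reaching an accepting state), and 001 is the lexicographically least accepting string of length 3.

001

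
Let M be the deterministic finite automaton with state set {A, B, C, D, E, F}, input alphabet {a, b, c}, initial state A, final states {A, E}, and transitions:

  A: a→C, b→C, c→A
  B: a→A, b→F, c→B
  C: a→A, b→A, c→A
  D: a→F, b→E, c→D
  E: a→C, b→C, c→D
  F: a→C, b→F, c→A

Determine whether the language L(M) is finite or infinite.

infinite

State A is reachable from the start and can reach an accepting state, and it lies on the cycle A → A.
Traversing that cycle any number of times yields accepted strings of unbounded length, so the language is infinite.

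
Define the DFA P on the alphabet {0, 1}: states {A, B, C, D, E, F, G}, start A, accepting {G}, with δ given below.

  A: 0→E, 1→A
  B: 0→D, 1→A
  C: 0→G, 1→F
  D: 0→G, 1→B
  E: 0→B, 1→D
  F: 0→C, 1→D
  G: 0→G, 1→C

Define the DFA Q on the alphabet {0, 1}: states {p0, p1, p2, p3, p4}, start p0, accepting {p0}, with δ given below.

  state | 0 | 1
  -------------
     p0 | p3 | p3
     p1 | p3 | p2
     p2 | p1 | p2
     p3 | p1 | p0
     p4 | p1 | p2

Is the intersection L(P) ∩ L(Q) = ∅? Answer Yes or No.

Exploring the product automaton P × Q from the start pair (A, p0), following both machines on each input symbol, reaches 20 state pairs: (A, p0), (E, p3), (A, p3), (B, p1), (D, p0), (E, p1), (D, p3), (A, p2), (G, p3), (B, p3), (D, p2), (G, p1), (B, p0), (C, p0), (D, p1), (B, p2), (C, p2), (F, p3), (F, p2), (C, p1).
P accepts in {G} and Q accepts in {p0}; no reachable pair has both components accepting, so no string drives both machines to acceptance simultaneously and L(P) ∩ L(Q) = ∅.
So no string is accepted by both, and the intersection is empty.

Yes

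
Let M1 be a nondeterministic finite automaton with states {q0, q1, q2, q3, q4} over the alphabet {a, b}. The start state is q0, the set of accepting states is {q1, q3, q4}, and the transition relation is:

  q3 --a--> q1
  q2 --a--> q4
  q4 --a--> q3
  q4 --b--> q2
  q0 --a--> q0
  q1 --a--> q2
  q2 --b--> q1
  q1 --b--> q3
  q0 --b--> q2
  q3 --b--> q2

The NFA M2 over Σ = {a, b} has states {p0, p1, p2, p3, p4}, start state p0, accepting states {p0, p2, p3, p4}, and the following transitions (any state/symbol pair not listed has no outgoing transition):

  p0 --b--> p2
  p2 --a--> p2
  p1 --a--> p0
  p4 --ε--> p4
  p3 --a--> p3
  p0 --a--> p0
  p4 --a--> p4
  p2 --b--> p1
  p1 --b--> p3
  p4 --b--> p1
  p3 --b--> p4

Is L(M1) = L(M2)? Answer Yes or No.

No

The string bb is accepted by M1 but rejected by M2.
So L(M1) ≠ L(M2).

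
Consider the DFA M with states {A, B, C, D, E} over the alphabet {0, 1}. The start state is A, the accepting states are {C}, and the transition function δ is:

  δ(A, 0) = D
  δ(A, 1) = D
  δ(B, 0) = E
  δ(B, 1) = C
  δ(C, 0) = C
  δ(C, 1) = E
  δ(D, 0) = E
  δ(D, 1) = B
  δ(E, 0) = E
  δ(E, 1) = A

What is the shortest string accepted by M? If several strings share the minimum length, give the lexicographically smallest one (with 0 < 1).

A breadth-first search from A reaches an accepting state first via the path A → D → B → C on input 011.
No string of length < 3 is accepted (BFS exhausts all shorter strings without reaching an accepting state), and 011 is the lexicographically least accepting string of length 3.

011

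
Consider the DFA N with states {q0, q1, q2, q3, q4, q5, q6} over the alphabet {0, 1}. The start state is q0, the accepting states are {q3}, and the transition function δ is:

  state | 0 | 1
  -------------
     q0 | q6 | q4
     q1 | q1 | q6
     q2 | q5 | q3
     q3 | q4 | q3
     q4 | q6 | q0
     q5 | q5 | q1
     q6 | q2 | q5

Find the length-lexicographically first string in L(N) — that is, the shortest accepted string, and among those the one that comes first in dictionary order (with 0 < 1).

A breadth-first search from q0 reaches an accepting state first via the path q0 → q6 → q2 → q3 on input 001.
No string of length < 3 is accepted (BFS exhausts all shorter strings without reaching an accepting state), and 001 is the lexicographically least accepting string of length 3.

001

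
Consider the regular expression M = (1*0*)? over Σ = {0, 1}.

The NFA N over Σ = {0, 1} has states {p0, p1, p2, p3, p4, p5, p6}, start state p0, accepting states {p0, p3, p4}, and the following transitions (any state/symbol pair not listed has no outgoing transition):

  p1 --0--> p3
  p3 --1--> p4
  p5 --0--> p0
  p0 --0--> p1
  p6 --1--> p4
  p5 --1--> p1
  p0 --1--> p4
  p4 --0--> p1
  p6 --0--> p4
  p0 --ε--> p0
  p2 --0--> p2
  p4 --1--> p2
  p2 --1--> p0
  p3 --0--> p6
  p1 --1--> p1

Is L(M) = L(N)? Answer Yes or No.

The string 0 is accepted by M but rejected by N.
So L(M) ≠ L(N).

No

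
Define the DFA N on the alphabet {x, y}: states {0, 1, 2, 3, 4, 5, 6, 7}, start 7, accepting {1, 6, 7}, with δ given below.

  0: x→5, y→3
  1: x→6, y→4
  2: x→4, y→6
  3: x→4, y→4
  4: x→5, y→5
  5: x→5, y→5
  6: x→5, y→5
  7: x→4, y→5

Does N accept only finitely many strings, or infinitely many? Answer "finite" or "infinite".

finite

The useful states (reachable from 7 and able to reach an accepting state) are {7}.
Restricted to these states the transition graph has no cycle, so every accepting path has bounded length and L is finite.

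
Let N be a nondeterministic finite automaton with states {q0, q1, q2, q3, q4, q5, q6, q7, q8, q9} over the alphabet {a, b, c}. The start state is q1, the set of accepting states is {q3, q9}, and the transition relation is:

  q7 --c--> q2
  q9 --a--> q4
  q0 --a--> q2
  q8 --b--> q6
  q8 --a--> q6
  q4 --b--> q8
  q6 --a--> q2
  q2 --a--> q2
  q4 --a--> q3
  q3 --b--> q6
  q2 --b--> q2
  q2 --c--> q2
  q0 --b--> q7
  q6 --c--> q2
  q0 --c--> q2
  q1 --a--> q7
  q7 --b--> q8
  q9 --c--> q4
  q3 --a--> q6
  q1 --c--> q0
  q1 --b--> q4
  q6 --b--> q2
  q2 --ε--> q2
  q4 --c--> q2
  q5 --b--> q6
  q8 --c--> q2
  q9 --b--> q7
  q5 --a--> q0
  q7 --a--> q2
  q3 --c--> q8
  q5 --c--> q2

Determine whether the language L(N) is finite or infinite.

The useful states (reachable from q1 and able to reach an accepting state) are {q1, q3, q4}.
Restricted to these states the transition graph has no cycle, so every accepting path has bounded length and L is finite.

finite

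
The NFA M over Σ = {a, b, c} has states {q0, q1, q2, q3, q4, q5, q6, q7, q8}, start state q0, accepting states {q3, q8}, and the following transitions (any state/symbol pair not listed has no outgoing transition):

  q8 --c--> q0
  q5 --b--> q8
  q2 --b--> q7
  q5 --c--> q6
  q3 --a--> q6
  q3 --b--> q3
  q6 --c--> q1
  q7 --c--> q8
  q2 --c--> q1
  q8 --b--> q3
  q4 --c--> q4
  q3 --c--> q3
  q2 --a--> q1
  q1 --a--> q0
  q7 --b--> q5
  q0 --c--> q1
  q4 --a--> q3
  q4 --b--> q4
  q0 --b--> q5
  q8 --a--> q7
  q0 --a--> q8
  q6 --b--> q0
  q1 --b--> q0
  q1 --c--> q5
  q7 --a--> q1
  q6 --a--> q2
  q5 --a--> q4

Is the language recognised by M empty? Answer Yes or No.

The string a is accepted: the run q0 → q8 ends in the accepting state q8.
Since at least one string is accepted, L(M) is not empty.

No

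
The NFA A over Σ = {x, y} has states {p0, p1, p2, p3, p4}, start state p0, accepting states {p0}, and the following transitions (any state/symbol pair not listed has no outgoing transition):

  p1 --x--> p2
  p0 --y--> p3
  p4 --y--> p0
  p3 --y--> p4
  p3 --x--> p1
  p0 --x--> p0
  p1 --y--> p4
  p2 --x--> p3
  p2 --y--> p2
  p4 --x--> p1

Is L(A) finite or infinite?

State p0 is reachable from the start and can reach an accepting state, and it lies on the cycle p0 → p0.
Traversing that cycle any number of times yields accepted strings of unbounded length, so the language is infinite.

infinite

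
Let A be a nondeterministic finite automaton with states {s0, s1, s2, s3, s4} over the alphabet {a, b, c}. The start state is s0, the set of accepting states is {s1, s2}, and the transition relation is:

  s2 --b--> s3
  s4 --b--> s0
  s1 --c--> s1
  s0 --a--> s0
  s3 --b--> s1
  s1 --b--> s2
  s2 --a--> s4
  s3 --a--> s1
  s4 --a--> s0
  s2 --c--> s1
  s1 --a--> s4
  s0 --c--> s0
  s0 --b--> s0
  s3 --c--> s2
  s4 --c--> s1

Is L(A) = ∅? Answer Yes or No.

Yes

The states reachable from the start state are {s0}.
None of the accepting states {s1, s2} is reachable, so no string is accepted and L(A) = ∅.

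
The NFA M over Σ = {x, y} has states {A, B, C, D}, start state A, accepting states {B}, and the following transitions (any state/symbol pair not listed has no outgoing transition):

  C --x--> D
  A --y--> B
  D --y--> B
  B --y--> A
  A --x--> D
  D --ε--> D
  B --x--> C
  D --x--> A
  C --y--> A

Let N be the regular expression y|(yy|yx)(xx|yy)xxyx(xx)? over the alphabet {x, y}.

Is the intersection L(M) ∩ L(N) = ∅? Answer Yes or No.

No

The string y is accepted by both M and N.
Hence L(M) ∩ L(N) ≠ ∅.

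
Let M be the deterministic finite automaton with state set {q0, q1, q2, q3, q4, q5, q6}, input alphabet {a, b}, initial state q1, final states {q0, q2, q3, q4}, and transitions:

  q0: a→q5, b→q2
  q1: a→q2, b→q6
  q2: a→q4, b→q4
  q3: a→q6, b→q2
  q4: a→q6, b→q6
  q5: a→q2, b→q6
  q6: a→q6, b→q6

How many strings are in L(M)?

The useful subgraph on states {q1, q2, q4} is acyclic, so L(M) is finite; the longest accepting path visits 3 useful states, giving maximum string length 2.
Counting accepting paths from q1 by length: 1 of length 1, 2 of length 2. Total 3.

3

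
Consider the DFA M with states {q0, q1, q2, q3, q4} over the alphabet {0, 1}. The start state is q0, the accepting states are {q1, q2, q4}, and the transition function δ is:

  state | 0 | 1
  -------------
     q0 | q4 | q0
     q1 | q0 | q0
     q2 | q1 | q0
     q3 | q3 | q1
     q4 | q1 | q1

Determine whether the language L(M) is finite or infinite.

infinite

State q0 is reachable from the start and can reach an accepting state, and it lies on the cycle q0 → q0.
Traversing that cycle any number of times yields accepted strings of unbounded length, so the language is infinite.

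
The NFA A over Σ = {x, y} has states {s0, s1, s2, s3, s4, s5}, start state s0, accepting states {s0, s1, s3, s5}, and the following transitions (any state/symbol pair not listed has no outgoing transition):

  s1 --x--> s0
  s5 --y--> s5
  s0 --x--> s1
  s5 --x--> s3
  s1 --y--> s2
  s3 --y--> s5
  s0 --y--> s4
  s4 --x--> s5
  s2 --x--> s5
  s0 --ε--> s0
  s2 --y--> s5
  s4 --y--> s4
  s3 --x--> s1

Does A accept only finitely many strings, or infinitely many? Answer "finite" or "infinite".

State s0 is reachable from the start and can reach an accepting state, and it lies on the cycle s0 → s1 → s0.
Traversing that cycle any number of times yields accepted strings of unbounded length, so the language is infinite.

infinite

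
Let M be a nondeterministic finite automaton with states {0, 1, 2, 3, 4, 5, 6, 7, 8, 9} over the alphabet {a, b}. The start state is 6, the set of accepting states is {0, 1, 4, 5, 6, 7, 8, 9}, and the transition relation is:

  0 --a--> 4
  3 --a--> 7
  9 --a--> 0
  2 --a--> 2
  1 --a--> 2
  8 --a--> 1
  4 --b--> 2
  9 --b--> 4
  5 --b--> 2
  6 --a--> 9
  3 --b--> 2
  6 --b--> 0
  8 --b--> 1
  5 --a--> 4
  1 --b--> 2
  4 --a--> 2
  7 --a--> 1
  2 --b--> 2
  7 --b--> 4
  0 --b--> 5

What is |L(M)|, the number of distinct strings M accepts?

11

The useful subgraph on states {0, 4, 5, 6, 9} is acyclic, so L(M) is finite; the longest accepting path visits 5 useful states, giving maximum string length 4.
Counting accepting paths from 6 by length: 1 of length 0, 2 of length 1, 4 of length 2, 3 of length 3, 1 of length 4. Total 11.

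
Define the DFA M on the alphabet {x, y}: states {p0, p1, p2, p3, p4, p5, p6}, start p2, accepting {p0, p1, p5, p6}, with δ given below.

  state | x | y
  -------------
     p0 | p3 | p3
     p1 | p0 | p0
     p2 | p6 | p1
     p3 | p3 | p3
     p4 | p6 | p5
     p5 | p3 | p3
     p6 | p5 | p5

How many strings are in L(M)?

6

The useful subgraph on states {p0, p1, p2, p5, p6} is acyclic, so L(M) is finite; the longest accepting path visits 3 useful states, giving maximum string length 2.
Counting accepting paths from p2 by length: 2 of length 1, 4 of length 2. Total 6.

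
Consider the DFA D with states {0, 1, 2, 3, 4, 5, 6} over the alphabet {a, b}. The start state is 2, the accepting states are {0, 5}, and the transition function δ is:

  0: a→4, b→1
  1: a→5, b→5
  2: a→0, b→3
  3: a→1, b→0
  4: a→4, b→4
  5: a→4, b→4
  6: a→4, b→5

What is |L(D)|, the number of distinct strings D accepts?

The useful subgraph on states {0, 1, 2, 3, 5} is acyclic, so L(D) is finite; the longest accepting path visits 5 useful states, giving maximum string length 4.
Counting accepting paths from 2 by length: 1 of length 1, 1 of length 2, 4 of length 3, 2 of length 4. Total 8.

8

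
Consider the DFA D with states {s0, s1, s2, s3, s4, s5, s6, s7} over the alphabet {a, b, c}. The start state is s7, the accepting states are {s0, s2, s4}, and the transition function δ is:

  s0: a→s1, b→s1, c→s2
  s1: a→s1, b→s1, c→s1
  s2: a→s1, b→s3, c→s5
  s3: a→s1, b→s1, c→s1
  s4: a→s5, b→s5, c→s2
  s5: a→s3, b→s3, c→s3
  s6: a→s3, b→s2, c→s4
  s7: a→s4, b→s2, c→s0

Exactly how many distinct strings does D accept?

5

The useful subgraph on states {s0, s2, s4, s7} is acyclic, so L(D) is finite; the longest accepting path visits 3 useful states, giving maximum string length 2.
Counting accepting paths from s7 by length: 3 of length 1, 2 of length 2. Total 5.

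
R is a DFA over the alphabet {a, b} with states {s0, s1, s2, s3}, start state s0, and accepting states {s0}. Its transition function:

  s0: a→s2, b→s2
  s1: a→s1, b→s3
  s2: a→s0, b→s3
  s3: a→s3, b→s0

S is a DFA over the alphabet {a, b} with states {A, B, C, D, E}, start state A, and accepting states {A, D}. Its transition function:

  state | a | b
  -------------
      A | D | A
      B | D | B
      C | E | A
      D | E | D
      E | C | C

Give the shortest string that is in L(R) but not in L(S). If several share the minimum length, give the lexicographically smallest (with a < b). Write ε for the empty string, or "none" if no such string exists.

aa

The string aa is accepted by R but not by S.
No shorter string lies in the difference, and aa is the lexicographically first length-2 string in L(R) \ L(S).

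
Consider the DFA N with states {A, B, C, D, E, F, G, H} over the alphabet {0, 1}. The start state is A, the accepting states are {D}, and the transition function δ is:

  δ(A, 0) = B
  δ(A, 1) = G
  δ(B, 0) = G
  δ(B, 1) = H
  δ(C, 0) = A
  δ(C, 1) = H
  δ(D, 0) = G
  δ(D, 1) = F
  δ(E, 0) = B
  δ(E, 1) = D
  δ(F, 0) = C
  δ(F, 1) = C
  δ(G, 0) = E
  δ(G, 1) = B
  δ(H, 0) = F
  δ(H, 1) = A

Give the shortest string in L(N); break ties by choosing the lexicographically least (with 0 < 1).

101

A breadth-first search from A reaches an accepting state first via the path A → G → E → D on input 101.
No string of length < 3 is accepted (BFS exhausts all shorter strings without reaching an accepting state), and 101 is the lexicographically least accepting string of length 3.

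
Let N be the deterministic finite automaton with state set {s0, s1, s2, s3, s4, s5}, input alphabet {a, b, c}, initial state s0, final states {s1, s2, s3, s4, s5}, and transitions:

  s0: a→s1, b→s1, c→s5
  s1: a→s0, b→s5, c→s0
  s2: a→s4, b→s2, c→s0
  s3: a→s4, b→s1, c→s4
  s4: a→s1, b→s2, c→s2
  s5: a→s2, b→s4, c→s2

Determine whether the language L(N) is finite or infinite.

State s0 is reachable from the start and can reach an accepting state, and it lies on the cycle s0 → s1 → s0.
Traversing that cycle any number of times yields accepted strings of unbounded length, so the language is infinite.

infinite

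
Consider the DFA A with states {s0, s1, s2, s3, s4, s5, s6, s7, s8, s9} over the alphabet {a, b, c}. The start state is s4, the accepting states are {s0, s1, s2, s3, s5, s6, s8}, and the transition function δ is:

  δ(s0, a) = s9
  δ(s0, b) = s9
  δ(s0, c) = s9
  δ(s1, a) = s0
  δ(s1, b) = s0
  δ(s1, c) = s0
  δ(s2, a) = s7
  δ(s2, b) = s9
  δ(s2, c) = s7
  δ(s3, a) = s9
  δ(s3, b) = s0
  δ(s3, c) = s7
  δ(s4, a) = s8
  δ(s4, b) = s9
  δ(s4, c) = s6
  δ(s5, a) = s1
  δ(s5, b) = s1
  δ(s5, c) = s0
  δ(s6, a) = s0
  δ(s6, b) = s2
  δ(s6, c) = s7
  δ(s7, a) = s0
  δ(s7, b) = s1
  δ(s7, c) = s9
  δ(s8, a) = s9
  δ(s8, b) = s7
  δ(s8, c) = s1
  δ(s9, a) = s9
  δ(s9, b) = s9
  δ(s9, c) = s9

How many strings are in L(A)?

28

The useful subgraph on states {s0, s1, s2, s4, s6, s7, s8} is acyclic, so L(A) is finite; the longest accepting path visits 6 useful states, giving maximum string length 5.
Counting accepting paths from s4 by length: 2 of length 1, 3 of length 2, 7 of length 3, 10 of length 4, 6 of length 5. Total 28.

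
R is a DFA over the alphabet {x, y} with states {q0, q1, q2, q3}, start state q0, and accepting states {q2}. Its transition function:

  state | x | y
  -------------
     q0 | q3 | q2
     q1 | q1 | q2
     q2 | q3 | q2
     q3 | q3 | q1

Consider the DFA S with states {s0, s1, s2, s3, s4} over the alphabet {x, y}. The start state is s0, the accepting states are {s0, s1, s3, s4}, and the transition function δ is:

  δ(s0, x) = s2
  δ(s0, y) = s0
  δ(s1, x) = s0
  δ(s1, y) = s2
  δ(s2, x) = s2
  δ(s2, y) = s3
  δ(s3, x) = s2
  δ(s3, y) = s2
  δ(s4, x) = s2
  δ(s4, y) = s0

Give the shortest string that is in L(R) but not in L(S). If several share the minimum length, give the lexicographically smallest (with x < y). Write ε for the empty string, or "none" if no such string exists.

xyy

The string xyy is accepted by R but not by S.
No shorter string lies in the difference, and xyy is the lexicographically first length-3 string in L(R) \ L(S).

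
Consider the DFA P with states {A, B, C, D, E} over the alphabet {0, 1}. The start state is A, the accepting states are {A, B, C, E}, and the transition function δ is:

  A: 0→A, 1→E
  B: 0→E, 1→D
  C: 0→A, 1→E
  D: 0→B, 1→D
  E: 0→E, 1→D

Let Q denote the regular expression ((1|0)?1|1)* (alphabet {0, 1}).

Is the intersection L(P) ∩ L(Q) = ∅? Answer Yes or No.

No

The empty string ε is accepted by both P and Q.
Hence L(P) ∩ L(Q) ≠ ∅.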